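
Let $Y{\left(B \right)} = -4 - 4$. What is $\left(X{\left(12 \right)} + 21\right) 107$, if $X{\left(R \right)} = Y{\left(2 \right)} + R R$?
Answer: $16799$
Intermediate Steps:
$Y{\left(B \right)} = -8$
$X{\left(R \right)} = -8 + R^{2}$ ($X{\left(R \right)} = -8 + R R = -8 + R^{2}$)
$\left(X{\left(12 \right)} + 21\right) 107 = \left(\left(-8 + 12^{2}\right) + 21\right) 107 = \left(\left(-8 + 144\right) + 21\right) 107 = \left(136 + 21\right) 107 = 157 \cdot 107 = 16799$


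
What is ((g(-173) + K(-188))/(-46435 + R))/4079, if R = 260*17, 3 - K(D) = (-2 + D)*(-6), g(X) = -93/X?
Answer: 65536/9882866335 ≈ 6.6313e-6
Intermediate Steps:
K(D) = -9 + 6*D (K(D) = 3 - (-2 + D)*(-6) = 3 - (12 - 6*D) = 3 + (-12 + 6*D) = -9 + 6*D)
R = 4420
((g(-173) + K(-188))/(-46435 + R))/4079 = ((-93/(-173) + (-9 + 6*(-188)))/(-46435 + 4420))/4079 = ((-93*(-1/173) + (-9 - 1128))/(-42015))*(1/4079) = ((93/173 - 1137)*(-1/42015))*(1/4079) = -196608/173*(-1/42015)*(1/4079) = (65536/2422865)*(1/4079) = 65536/9882866335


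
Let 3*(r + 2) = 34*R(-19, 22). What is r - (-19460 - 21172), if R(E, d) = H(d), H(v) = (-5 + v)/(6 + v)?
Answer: 1706749/42 ≈ 40637.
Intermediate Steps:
H(v) = (-5 + v)/(6 + v)
R(E, d) = (-5 + d)/(6 + d)
r = 205/42 (r = -2 + (34*((-5 + 22)/(6 + 22)))/3 = -2 + (34*(17/28))/3 = -2 + (1/3)*(289/14) = -2 + 289/42 = 205/42 ≈ 4.8810)
r - (-19460 - 21172) = 205/42 - (-19460 - 21172) = 205/42 - 1*(-40632) = 205/42 + 40632 = 1706749/42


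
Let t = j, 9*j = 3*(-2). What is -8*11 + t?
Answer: -266/3 ≈ -88.667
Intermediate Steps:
j = -2/3 (j = (3*(-2))/9 = (1/9)*(-6) = -2/3 ≈ -0.66667)
t = -2/3 ≈ -0.66667
-8*11 + t = -8*11 - 2/3 = -88 - 2/3 = -266/3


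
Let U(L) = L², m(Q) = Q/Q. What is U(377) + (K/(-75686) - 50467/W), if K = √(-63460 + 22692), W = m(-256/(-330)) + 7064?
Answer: 1004090918/7065 - 28*I*√13/37843 ≈ 1.4212e+5 - 0.0026677*I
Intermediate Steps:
m(Q) = 1
W = 7065 (W = 1 + 7064 = 7065)
K = 56*I*√13 (K = √(-40768) = 56*I*√13 ≈ 201.91*I)
U(377) + (K/(-75686) - 50467/W) = 377² + ((56*I*√13)/(-75686) - 50467/7065) = 142129 + ((56*I*√13)*(-1/75686) - 50467*1/7065) = 142129 + (-28*I*√13/37843 - 50467/7065) = 142129 + (-50467/7065 - 28*I*√13/37843) = 1004090918/7065 - 28*I*√13/37843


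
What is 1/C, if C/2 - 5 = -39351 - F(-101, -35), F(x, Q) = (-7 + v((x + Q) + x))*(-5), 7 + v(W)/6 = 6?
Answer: -1/78822 ≈ -1.2687e-5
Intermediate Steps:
v(W) = -6 (v(W) = -42 + 6*6 = -42 + 36 = -6)
F(x, Q) = 65 (F(x, Q) = (-7 - 6)*(-5) = -13*(-5) = 65)
C = -78822 (C = 10 + 2*(-39351 - 1*65) = 10 + 2*(-39351 - 65) = 10 + 2*(-39416) = 10 - 78832 = -78822)
1/C = 1/(-78822) = -1/78822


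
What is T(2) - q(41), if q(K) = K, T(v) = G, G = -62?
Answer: -103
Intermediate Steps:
T(v) = -62
T(2) - q(41) = -62 - 1*41 = -62 - 41 = -103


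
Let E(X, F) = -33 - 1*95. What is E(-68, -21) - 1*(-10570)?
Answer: 10442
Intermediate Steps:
E(X, F) = -128 (E(X, F) = -33 - 95 = -128)
E(-68, -21) - 1*(-10570) = -128 - 1*(-10570) = -128 + 10570 = 10442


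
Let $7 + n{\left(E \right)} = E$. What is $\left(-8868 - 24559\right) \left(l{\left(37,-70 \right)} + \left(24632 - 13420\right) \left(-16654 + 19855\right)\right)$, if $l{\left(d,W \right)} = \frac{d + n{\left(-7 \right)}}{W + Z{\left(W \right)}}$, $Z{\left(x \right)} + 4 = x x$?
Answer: $- \frac{5789665623892445}{4826} \approx -1.1997 \cdot 10^{12}$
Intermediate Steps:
$n{\left(E \right)} = -7 + E$
$Z{\left(x \right)} = -4 + x^{2}$ ($Z{\left(x \right)} = -4 + x x = -4 + x^{2}$)
$l{\left(d,W \right)} = \frac{-14 + d}{-4 + W + W^{2}}$ ($l{\left(d,W \right)} = \frac{d - 14}{W + \left(-4 + W^{2}\right)} = \frac{d - 14}{-4 + W + W^{2}} = \frac{-14 + d}{-4 + W + W^{2}}$)
$\left(-8868 - 24559\right) \left(l{\left(37,-70 \right)} + \left(24632 - 13420\right) \left(-16654 + 19855\right)\right) = \left(-8868 - 24559\right) \left(\frac{-14 + 37}{-4 - 70 + \left(-70\right)^{2}} + \left(24632 - 13420\right) \left(-16654 + 19855\right)\right) = - 33427 \left(\frac{1}{-4 - 70 + 4900} \cdot 23 + 11212 \cdot 3201\right) = - 33427 \left(\frac{1}{4826} \cdot 23 + 35889612\right) = - 33427 \left(\frac{23}{4826} + 35889612\right) = \left(-33427\right) \frac{173203267535}{4826} = - \frac{5789665623892445}{4826}$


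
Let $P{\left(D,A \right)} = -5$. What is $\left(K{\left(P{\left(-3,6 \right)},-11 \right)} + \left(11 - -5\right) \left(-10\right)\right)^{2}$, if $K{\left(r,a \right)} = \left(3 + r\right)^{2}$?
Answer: $24336$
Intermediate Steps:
$\left(K{\left(P{\left(-3,6 \right)},-11 \right)} + \left(11 - -5\right) \left(-10\right)\right)^{2} = \left(\left(3 - 5\right)^{2} + \left(11 - -5\right) \left(-10\right)\right)^{2} = \left(\left(-2\right)^{2} + \left(11 + 5\right) \left(-10\right)\right)^{2} = \left(4 + 16 \left(-10\right)\right)^{2} = \left(4 - 160\right)^{2} = \left(-156\right)^{2} = 24336$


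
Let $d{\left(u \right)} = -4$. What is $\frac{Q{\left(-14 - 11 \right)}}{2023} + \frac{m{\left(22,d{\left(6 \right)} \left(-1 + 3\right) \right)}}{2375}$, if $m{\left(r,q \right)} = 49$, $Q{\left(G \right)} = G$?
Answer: $\frac{39752}{4804625} \approx 0.0082737$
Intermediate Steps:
$\frac{Q{\left(-14 - 11 \right)}}{2023} + \frac{m{\left(22,d{\left(6 \right)} \left(-1 + 3\right) \right)}}{2375} = \frac{-14 - 11}{2023} + \frac{49}{2375} = \left(-25\right) \frac{1}{2023} + 49 \cdot \frac{1}{2375} = - \frac{25}{2023} + \frac{49}{2375} = \frac{39752}{4804625}$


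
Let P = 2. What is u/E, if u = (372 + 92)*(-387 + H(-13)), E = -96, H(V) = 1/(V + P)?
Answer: 61741/33 ≈ 1870.9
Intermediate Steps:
H(V) = 1/(2 + V) (H(V) = 1/(V + 2) = 1/(2 + V))
u = -1975712/11 (u = (372 + 92)*(-387 + 1/(2 - 13)) = 464*(-387 + 1/(-11)) = 464*(-387 - 1/11) = 464*(-4258/11) = -1975712/11 ≈ -1.7961e+5)
u/E = -1975712/11/(-96) = -1975712/11*(-1/96) = 61741/33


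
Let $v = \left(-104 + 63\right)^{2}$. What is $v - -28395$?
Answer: $30076$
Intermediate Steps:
$v = 1681$ ($v = \left(-41\right)^{2} = 1681$)
$v - -28395 = 1681 - -28395 = 1681 + 28395 = 30076$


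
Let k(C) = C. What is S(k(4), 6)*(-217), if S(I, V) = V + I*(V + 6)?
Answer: -11718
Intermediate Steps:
S(I, V) = V + I*(6 + V)
S(k(4), 6)*(-217) = (6 + 6*4 + 4*6)*(-217) = (6 + 24 + 24)*(-217) = 54*(-217) = -11718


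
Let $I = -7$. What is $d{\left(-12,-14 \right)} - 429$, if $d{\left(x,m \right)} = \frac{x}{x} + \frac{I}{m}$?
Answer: $- \frac{855}{2} \approx -427.5$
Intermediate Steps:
$d{\left(x,m \right)} = 1 - \frac{7}{m}$ ($d{\left(x,m \right)} = \frac{x}{x} - \frac{7}{m} = 1 - \frac{7}{m}$)
$d{\left(-12,-14 \right)} - 429 = \frac{-7 - 14}{-14} - 429 = \left(- \frac{1}{14}\right) \left(-21\right) - 429 = \frac{3}{2} - 429 = - \frac{855}{2}$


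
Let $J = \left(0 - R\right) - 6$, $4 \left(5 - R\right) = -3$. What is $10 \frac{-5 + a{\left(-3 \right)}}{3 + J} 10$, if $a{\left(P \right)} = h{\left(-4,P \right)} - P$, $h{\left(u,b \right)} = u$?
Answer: $\frac{480}{7} \approx 68.571$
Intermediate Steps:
$R = \frac{23}{4}$ ($R = 5 - - \frac{3}{4} = 5 + \frac{3}{4} = \frac{23}{4} \approx 5.75$)
$a{\left(P \right)} = -4 - P$
$J = - \frac{47}{4}$ ($J = \left(0 - \frac{23}{4}\right) - 6 = - \frac{23}{4} - 6 = - \frac{47}{4} \approx -11.75$)
$10 \frac{-5 + a{\left(-3 \right)}}{3 + J} 10 = 10 \frac{-5 - 1}{3 - \frac{47}{4}} \cdot 10 = 10 \frac{-5 + \left(-4 + 3\right)}{- \frac{35}{4}} \cdot 10 = 10 \left(-5 - 1\right) \left(- \frac{4}{35}\right) 10 = 10 \left(\left(-6\right) \left(- \frac{4}{35}\right)\right) 10 = 10 \cdot \frac{24}{35} \cdot 10 = \frac{48}{7} \cdot 10 = \frac{480}{7}$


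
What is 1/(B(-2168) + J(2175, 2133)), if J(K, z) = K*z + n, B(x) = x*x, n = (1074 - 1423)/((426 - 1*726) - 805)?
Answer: 1105/10320146744 ≈ 1.0707e-7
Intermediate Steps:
n = 349/1105 (n = -349/((426 - 726) - 805) = -349/(-300 - 805) = -349/(-1105) = -349*(-1/1105) = 349/1105 ≈ 0.31584)
B(x) = x²
J(K, z) = 349/1105 + K*z (J(K, z) = K*z + 349/1105 = 349/1105 + K*z)
1/(B(-2168) + J(2175, 2133)) = 1/((-2168)² + (349/1105 + 2175*2133)) = 1/(4700224 + (349/1105 + 4639275)) = 1/(4700224 + 5126399224/1105) = 1/(10320146744/1105) = 1105/10320146744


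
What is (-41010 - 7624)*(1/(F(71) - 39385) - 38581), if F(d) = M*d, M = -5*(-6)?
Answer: 69903357976904/37255 ≈ 1.8763e+9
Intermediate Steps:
M = 30
F(d) = 30*d
(-41010 - 7624)*(1/(F(71) - 39385) - 38581) = (-41010 - 7624)*(1/(30*71 - 39385) - 38581) = -48634*(1/(2130 - 39385) - 38581) = -48634*(1/(-37255) - 38581) = -48634*(-1/37255 - 38581) = -48634*(-1437335156/37255) = 69903357976904/37255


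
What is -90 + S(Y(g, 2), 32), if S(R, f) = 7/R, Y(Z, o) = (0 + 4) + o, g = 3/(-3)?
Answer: -533/6 ≈ -88.833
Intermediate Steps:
g = -1 (g = 3*(-⅓) = -1)
Y(Z, o) = 4 + o
-90 + S(Y(g, 2), 32) = -90 + 7/(4 + 2) = -90 + 7/6 = -533/6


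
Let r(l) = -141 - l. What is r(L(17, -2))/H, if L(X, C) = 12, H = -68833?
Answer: 9/4049 ≈ 0.0022228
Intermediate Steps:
r(L(17, -2))/H = (-141 - 1*12)/(-68833) = (-141 - 12)*(-1/68833) = -153*(-1/68833) = 9/4049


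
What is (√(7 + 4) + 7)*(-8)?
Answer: -56 - 8*√11 ≈ -82.533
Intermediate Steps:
(√(7 + 4) + 7)*(-8) = (√11 + 7)*(-8) = (7 + √11)*(-8) = -56 - 8*√11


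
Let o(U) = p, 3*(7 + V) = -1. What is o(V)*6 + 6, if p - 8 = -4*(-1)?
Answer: 78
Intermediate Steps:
V = -22/3 (V = -7 + (1/3)*(-1) = -7 - 1/3 = -22/3 ≈ -7.3333)
p = 12 (p = 8 - 4*(-1) = 8 + 4 = 12)
o(U) = 12
o(V)*6 + 6 = 12*6 + 6 = 72 + 6 = 78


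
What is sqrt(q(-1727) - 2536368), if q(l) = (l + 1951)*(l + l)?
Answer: 4*I*sqrt(206879) ≈ 1819.4*I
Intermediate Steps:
q(l) = 2*l*(1951 + l) (q(l) = (1951 + l)*(2*l) = 2*l*(1951 + l))
sqrt(q(-1727) - 2536368) = sqrt(2*(-1727)*(1951 - 1727) - 2536368) = sqrt(2*(-1727)*224 - 2536368) = sqrt(-773696 - 2536368) = sqrt(-3310064) = 4*I*sqrt(206879)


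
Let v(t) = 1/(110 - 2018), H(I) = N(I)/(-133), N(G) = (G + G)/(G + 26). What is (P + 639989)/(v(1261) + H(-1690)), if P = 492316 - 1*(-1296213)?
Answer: -4930163534016/32069 ≈ -1.5374e+8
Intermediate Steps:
N(G) = 2*G/(26 + G) (N(G) = (2*G)/(26 + G) = 2*G/(26 + G))
P = 1788529 (P = 492316 + 1296213 = 1788529)
H(I) = -2*I/(133*(26 + I)) (H(I) = (2*I/(26 + I))/(-133) = (2*I/(26 + I))*(-1/133) = -2*I/(133*(26 + I)))
v(t) = -1/1908 (v(t) = 1/(-1908) = -1/1908)
(P + 639989)/(v(1261) + H(-1690)) = (1788529 + 639989)/(-1/1908 - 2*(-1690)/(3458 + 133*(-1690))) = 2428518/(-1/1908 - 2*(-1690)/(3458 - 224770)) = 2428518/(-1/1908 - 2*(-1690)/(-221312)) = 2428518/(-1/1908 - 2*(-1690)*(-1/221312)) = 2428518/(-1/1908 - 65/4256) = 2428518/(-32069/2030112) = 2428518*(-2030112/32069) = -4930163534016/32069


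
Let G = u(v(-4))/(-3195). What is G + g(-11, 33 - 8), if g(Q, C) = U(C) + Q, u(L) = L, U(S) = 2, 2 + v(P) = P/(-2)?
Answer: -9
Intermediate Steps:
v(P) = -2 - P/2 (v(P) = -2 + P/(-2) = -2 + P*(-1/2) = -2 - P/2)
G = 0 (G = (-2 - 1/2*(-4))/(-3195) = (-2 + 2)*(-1/3195) = 0*(-1/3195) = 0)
g(Q, C) = 2 + Q
G + g(-11, 33 - 8) = 0 + (2 - 11) = 0 - 9 = -9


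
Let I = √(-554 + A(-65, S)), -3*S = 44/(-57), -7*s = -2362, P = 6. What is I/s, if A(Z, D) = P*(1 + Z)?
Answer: 7*I*√938/2362 ≈ 0.090765*I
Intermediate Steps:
s = 2362/7 (s = -⅐*(-2362) = 2362/7 ≈ 337.43)
S = 44/171 (S = -44/(3*(-57)) = -44*(-1)/(3*57) = -⅓*(-44/57) = 44/171 ≈ 0.25731)
A(Z, D) = 6 + 6*Z (A(Z, D) = 6*(1 + Z) = 6 + 6*Z)
I = I*√938 (I = √(-554 + (6 + 6*(-65))) = √(-554 + (6 - 390)) = √(-554 - 384) = √(-938) = I*√938 ≈ 30.627*I)
I/s = (I*√938)/(2362/7) = (I*√938)*(7/2362) = 7*I*√938/2362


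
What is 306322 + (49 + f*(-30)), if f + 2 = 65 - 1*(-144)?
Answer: 300161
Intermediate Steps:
f = 207 (f = -2 + (65 - 1*(-144)) = -2 + (65 + 144) = -2 + 209 = 207)
306322 + (49 + f*(-30)) = 306322 + (49 + 207*(-30)) = 306322 + (49 - 6210) = 306322 - 6161 = 300161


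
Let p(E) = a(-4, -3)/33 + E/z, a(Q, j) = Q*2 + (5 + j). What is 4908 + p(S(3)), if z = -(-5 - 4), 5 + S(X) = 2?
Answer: 161947/33 ≈ 4907.5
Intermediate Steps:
S(X) = -3 (S(X) = -5 + 2 = -3)
a(Q, j) = 5 + j + 2*Q (a(Q, j) = 2*Q + (5 + j) = 5 + j + 2*Q)
z = 9 (z = -1*(-9) = 9)
p(E) = -2/11 + E/9 (p(E) = (5 - 3 + 2*(-4))/33 + E/9 = (5 - 3 - 8)*(1/33) + E*(⅑) = -6*1/33 + E/9 = -2/11 + E/9)
4908 + p(S(3)) = 4908 + (-2/11 + (⅑)*(-3)) = 4908 + (-2/11 - ⅓) = 4908 - 17/33 = 161947/33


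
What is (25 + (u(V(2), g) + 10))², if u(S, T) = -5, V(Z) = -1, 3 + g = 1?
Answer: 900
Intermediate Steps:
g = -2 (g = -3 + 1 = -2)
(25 + (u(V(2), g) + 10))² = (25 + (-5 + 10))² = (25 + 5)² = 30² = 900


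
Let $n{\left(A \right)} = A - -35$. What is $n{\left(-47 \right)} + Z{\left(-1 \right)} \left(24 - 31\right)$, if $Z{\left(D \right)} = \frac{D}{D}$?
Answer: $-19$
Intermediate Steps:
$Z{\left(D \right)} = 1$
$n{\left(A \right)} = 35 + A$ ($n{\left(A \right)} = A + 35 = 35 + A$)
$n{\left(-47 \right)} + Z{\left(-1 \right)} \left(24 - 31\right) = \left(35 - 47\right) + 1 \left(24 - 31\right) = -12 + 1 \left(-7\right) = -12 - 7 = -19$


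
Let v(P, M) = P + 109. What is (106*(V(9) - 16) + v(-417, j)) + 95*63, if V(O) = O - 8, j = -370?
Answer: 4087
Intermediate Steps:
V(O) = -8 + O
v(P, M) = 109 + P
(106*(V(9) - 16) + v(-417, j)) + 95*63 = (106*((-8 + 9) - 16) + (109 - 417)) + 95*63 = (106*(1 - 16) - 308) + 5985 = (106*(-15) - 308) + 5985 = (-1590 - 308) + 5985 = -1898 + 5985 = 4087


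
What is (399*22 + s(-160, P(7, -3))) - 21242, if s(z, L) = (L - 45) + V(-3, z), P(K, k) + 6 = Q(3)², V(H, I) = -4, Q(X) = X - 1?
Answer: -12515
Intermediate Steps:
Q(X) = -1 + X
P(K, k) = -2 (P(K, k) = -6 + (-1 + 3)² = -6 + 2² = -6 + 4 = -2)
s(z, L) = -49 + L (s(z, L) = (L - 45) - 4 = (-45 + L) - 4 = -49 + L)
(399*22 + s(-160, P(7, -3))) - 21242 = (399*22 + (-49 - 2)) - 21242 = (8778 - 51) - 21242 = 8727 - 21242 = -12515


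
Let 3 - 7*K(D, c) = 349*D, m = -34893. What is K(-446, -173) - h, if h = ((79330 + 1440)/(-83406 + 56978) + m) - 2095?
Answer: 5478450317/92498 ≈ 59228.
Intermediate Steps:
K(D, c) = 3/7 - 349*D/7
h = -488799817/13214 (h = ((79330 + 1440)/(-83406 + 56978) - 34893) - 2095 = (80770/(-26428) - 34893) - 2095 = (80770*(-1/26428) - 34893) - 2095 = (-40385/13214 - 34893) - 2095 = -461116487/13214 - 2095 = -488799817/13214 ≈ -36991.)
K(-446, -173) - h = (3/7 - 349/7*(-446)) - 1*(-488799817/13214) = (3/7 + 155654/7) + 488799817/13214 = 155657/7 + 488799817/13214 = 5478450317/92498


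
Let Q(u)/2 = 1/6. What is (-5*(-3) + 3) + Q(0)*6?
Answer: 20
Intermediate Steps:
Q(u) = ⅓ (Q(u) = 2/6 = 2*(⅙) = ⅓)
(-5*(-3) + 3) + Q(0)*6 = (-5*(-3) + 3) + (⅓)*6 = (15 + 3) + 2 = 18 + 2 = 20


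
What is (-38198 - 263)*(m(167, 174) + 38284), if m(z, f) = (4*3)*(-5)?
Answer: -1470133264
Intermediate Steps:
m(z, f) = -60 (m(z, f) = 12*(-5) = -60)
(-38198 - 263)*(m(167, 174) + 38284) = (-38198 - 263)*(-60 + 38284) = -38461*38224 = -1470133264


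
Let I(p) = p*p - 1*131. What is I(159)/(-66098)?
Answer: -12575/33049 ≈ -0.38050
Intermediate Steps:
I(p) = -131 + p**2 (I(p) = p**2 - 131 = -131 + p**2)
I(159)/(-66098) = (-131 + 159**2)/(-66098) = (-131 + 25281)*(-1/66098) = 25150*(-1/66098) = -12575/33049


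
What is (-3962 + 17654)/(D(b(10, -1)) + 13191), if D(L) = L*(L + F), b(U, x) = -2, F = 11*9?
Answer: 13692/12997 ≈ 1.0535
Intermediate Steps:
F = 99
D(L) = L*(99 + L) (D(L) = L*(L + 99) = L*(99 + L))
(-3962 + 17654)/(D(b(10, -1)) + 13191) = (-3962 + 17654)/(-2*(99 - 2) + 13191) = 13692/(-2*97 + 13191) = 13692/(-194 + 13191) = 13692/12997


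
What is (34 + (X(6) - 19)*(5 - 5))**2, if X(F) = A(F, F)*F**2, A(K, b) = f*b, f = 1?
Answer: 1156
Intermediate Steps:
A(K, b) = b (A(K, b) = 1*b = b)
X(F) = F**3 (X(F) = F*F**2 = F**3)
(34 + (X(6) - 19)*(5 - 5))**2 = (34 + (6**3 - 19)*(5 - 5))**2 = (34 + (216 - 19)*0)**2 = (34 + 197*0)**2 = (34 + 0)**2 = 34**2 = 1156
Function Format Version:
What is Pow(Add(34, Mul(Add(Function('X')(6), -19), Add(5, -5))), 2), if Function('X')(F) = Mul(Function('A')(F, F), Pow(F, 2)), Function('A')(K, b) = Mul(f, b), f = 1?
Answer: 1156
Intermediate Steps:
Function('A')(K, b) = b (Function('A')(K, b) = Mul(1, b) = b)
Function('X')(F) = Pow(F, 3) (Function('X')(F) = Mul(F, Pow(F, 2)) = Pow(F, 3))
Pow(Add(34, Mul(Add(Function('X')(6), -19), Add(5, -5))), 2) = Pow(Add(34, Mul(Add(Pow(6, 3), -19), Add(5, -5))), 2) = Pow(Add(34, Mul(Add(216, -19), 0)), 2) = Pow(Add(34, Mul(197, 0)), 2) = Pow(Add(34, 0), 2) = Pow(34, 2) = 1156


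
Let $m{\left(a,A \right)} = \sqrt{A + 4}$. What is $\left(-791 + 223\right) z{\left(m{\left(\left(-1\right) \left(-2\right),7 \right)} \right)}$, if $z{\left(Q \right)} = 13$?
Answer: $-7384$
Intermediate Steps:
$m{\left(a,A \right)} = \sqrt{4 + A}$
$\left(-791 + 223\right) z{\left(m{\left(\left(-1\right) \left(-2\right),7 \right)} \right)} = \left(-791 + 223\right) 13 = \left(-568\right) 13 = -7384$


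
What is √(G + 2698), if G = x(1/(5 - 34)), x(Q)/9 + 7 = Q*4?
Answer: √2214991/29 ≈ 51.320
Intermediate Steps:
x(Q) = -63 + 36*Q (x(Q) = -63 + 9*(Q*4) = -63 + 9*(4*Q) = -63 + 36*Q)
G = -1863/29 (G = -63 + 36/(5 - 34) = -63 + 36/(-29) = -63 + 36*(-1/29) = -63 - 36/29 = -1863/29 ≈ -64.241)
√(G + 2698) = √(-1863/29 + 2698) = √(76379/29) = √2214991/29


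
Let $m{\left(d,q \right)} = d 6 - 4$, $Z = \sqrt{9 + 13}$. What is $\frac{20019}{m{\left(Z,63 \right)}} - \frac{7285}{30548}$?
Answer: $\frac{305063561}{2963156} + \frac{60057 \sqrt{22}}{388} \approx 828.96$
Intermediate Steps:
$Z = \sqrt{22} \approx 4.6904$
$m{\left(d,q \right)} = -4 + 6 d$ ($m{\left(d,q \right)} = 6 d - 4 = -4 + 6 d$)
$\frac{20019}{m{\left(Z,63 \right)}} - \frac{7285}{30548} = \frac{20019}{-4 + 6 \sqrt{22}} - \frac{7285}{30548} = - \frac{7285}{30548} + \frac{20019}{-4 + 6 \sqrt{22}}$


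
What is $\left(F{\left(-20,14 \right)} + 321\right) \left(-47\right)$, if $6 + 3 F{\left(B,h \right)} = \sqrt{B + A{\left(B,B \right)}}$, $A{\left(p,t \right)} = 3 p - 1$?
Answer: $-14993 - 141 i \approx -14993.0 - 141.0 i$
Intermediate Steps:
$A{\left(p,t \right)} = -1 + 3 p$
$F{\left(B,h \right)} = -2 + \frac{\sqrt{-1 + 4 B}}{3}$ ($F{\left(B,h \right)} = -2 + \frac{\sqrt{B + \left(-1 + 3 B\right)}}{3} = -2 + \frac{\sqrt{-1 + 4 B}}{3}$)
$\left(F{\left(-20,14 \right)} + 321\right) \left(-47\right) = \left(\left(-2 + \frac{\sqrt{-1 + 4 \left(-20\right)}}{3}\right) + 321\right) \left(-47\right) = \left(\left(-2 + \frac{\sqrt{-1 - 80}}{3}\right) + 321\right) \left(-47\right) = \left(\left(-2 + \frac{\sqrt{-81}}{3}\right) + 321\right) \left(-47\right) = \left(\left(-2 + \frac{9 i}{3}\right) + 321\right) \left(-47\right) = \left(\left(-2 + 3 i\right) + 321\right) \left(-47\right) = \left(319 + 3 i\right) \left(-47\right) = -14993 - 141 i$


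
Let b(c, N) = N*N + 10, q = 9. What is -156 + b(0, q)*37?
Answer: 3211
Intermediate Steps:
b(c, N) = 10 + N² (b(c, N) = N² + 10 = 10 + N²)
-156 + b(0, q)*37 = -156 + (10 + 9²)*37 = -156 + (10 + 81)*37 = -156 + 91*37 = -156 + 3367 = 3211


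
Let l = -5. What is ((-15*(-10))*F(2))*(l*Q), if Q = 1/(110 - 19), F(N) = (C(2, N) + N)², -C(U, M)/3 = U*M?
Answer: -75000/91 ≈ -824.18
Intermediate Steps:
C(U, M) = -3*M*U (C(U, M) = -3*U*M = -3*M*U)
F(N) = 25*N² (F(N) = (-3*N*2 + N)² = (-6*N + N)² = (-5*N)² = 25*N²)
Q = 1/91 ≈ 0.010989
((-15*(-10))*F(2))*(l*Q) = ((-15*(-10))*(25*2²))*(-5*1/91) = (150*(25*4))*(-5/91) = (150*100)*(-5/91) = 15000*(-5/91) = -75000/91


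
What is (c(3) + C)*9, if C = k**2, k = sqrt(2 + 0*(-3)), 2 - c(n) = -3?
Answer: 63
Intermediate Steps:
c(n) = 5 (c(n) = 2 - 1*(-3) = 2 + 3 = 5)
k = sqrt(2) (k = sqrt(2 + 0) = sqrt(2) ≈ 1.4142)
C = 2 (C = (sqrt(2))**2 = 2)
(c(3) + C)*9 = (5 + 2)*9 = 7*9 = 63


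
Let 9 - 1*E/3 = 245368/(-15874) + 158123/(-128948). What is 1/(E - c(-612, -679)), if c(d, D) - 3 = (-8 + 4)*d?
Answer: -1023460276/2429643072975 ≈ -0.00042124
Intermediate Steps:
c(d, D) = 3 - 4*d (c(d, D) = 3 + (-8 + 4)*d = 3 - 4*d)
E = 78858063501/1023460276 (E = 27 - 3*(245368/(-15874) + 158123/(-128948)) = 27 - 3*(245368*(-1/15874) + 158123*(-1/128948)) = 27 - 3*(-122684/7937 - 158123/128948) = 27 - 3*(-17074878683/1023460276) = 27 + 51224636049/1023460276 = 78858063501/1023460276 ≈ 77.050)
1/(E - c(-612, -679)) = 1/(78858063501/1023460276 - (3 - 4*(-612))) = 1/(78858063501/1023460276 - (3 + 2448)) = 1/(78858063501/1023460276 - 1*2451) = 1/(78858063501/1023460276 - 2451) = 1/(-2429643072975/1023460276) = -1023460276/2429643072975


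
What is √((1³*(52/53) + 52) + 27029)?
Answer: √76073285/53 ≈ 164.57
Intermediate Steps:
√((1³*(52/53) + 52) + 27029) = √((1*(52*(1/53)) + 52) + 27029) = √((1*(52/53) + 52) + 27029) = √((52/53 + 52) + 27029) = √(2808/53 + 27029) = √(1435345/53) = √76073285/53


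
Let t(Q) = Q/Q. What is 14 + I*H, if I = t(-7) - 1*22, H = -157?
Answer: 3311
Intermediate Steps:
t(Q) = 1
I = -21 (I = 1 - 1*22 = 1 - 22 = -21)
14 + I*H = 14 - 21*(-157) = 14 + 3297 = 3311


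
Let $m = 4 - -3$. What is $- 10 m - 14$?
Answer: $-84$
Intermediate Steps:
$m = 7$ ($m = 4 + 3 = 7$)
$- 10 m - 14 = \left(-10\right) 7 - 14 = -70 - 14 = -84$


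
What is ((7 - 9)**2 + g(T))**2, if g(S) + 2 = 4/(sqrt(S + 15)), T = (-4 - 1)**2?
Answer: (10 + sqrt(10))**2/25 ≈ 6.9298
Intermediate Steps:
T = 25 (T = (-5)**2 = 25)
g(S) = -2 + 4/sqrt(15 + S) (g(S) = -2 + 4/(sqrt(S + 15)) = -2 + 4/(sqrt(15 + S)) = -2 + 4/sqrt(15 + S))
((7 - 9)**2 + g(T))**2 = ((7 - 9)**2 + (-2 + 4/sqrt(15 + 25)))**2 = ((-2)**2 + (-2 + 4/sqrt(40)))**2 = (4 + (-2 + 4*(sqrt(10)/20)))**2 = (4 + (-2 + sqrt(10)/5))**2 = (2 + sqrt(10)/5)**2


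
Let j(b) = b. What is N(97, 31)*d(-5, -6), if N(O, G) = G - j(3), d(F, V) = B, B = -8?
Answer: -224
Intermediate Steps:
d(F, V) = -8
N(O, G) = -3 + G (N(O, G) = G - 1*3 = G - 3 = -3 + G)
N(97, 31)*d(-5, -6) = (-3 + 31)*(-8) = 28*(-8) = -224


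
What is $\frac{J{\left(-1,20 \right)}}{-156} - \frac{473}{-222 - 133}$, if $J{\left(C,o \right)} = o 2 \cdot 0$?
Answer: $\frac{473}{355} \approx 1.3324$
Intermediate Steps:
$J{\left(C,o \right)} = 0$ ($J{\left(C,o \right)} = 2 o 0 = 0$)
$\frac{J{\left(-1,20 \right)}}{-156} - \frac{473}{-222 - 133} = \frac{0}{-156} - \frac{473}{-222 - 133} = 0 \left(- \frac{1}{156}\right) - \frac{473}{-355} = 0 - - \frac{473}{355} = 0 + \frac{473}{355} = \frac{473}{355}$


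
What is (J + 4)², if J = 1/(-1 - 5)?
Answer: 529/36 ≈ 14.694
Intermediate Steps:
J = -⅙ (J = 1/(-6) = -⅙ ≈ -0.16667)
(J + 4)² = (-⅙ + 4)² = (23/6)² = 529/36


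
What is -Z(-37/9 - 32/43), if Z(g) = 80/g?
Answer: 30960/1879 ≈ 16.477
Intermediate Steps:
-Z(-37/9 - 32/43) = -80/(-37/9 - 32/43) = -80/(-1879/387) = -80*(-387)/1879 = -1*(-30960/1879) = 30960/1879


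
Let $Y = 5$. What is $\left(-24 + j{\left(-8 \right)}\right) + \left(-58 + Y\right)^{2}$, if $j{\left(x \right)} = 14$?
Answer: $2799$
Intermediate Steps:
$\left(-24 + j{\left(-8 \right)}\right) + \left(-58 + Y\right)^{2} = \left(-24 + 14\right) + \left(-58 + 5\right)^{2} = -10 + \left(-53\right)^{2} = -10 + 2809 = 2799$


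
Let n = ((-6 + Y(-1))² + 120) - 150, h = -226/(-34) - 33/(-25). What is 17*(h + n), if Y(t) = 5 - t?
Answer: -9364/25 ≈ -374.56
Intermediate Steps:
h = 3386/425 (h = -226*(-1/34) - 33*(-1/25) = 113/17 + 33/25 = 3386/425 ≈ 7.9671)
n = -30 (n = ((-6 + (5 - 1*(-1)))² + 120) - 150 = ((-6 + (5 + 1))² + 120) - 150 = ((-6 + 6)² + 120) - 150 = (0² + 120) - 150 = (0 + 120) - 150 = 120 - 150 = -30)
17*(h + n) = 17*(3386/425 - 30) = 17*(-9364/425) = -9364/25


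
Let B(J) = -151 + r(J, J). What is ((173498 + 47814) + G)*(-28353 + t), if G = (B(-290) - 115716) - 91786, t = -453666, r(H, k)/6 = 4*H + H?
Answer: -2390332221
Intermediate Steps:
r(H, k) = 30*H (r(H, k) = 6*(4*H + H) = 6*(5*H) = 30*H)
B(J) = -151 + 30*J
G = -216353 (G = ((-151 + 30*(-290)) - 115716) - 91786 = ((-151 - 8700) - 115716) - 91786 = (-8851 - 115716) - 91786 = -124567 - 91786 = -216353)
((173498 + 47814) + G)*(-28353 + t) = ((173498 + 47814) - 216353)*(-28353 - 453666) = (221312 - 216353)*(-482019) = 4959*(-482019) = -2390332221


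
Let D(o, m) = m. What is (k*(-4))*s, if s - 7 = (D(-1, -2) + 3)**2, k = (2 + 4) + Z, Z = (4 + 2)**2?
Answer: -1344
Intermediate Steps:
Z = 36 (Z = 6**2 = 36)
k = 42 (k = (2 + 4) + 36 = 6 + 36 = 42)
s = 8 (s = 7 + (-2 + 3)**2 = 7 + 1**2 = 7 + 1 = 8)
(k*(-4))*s = (42*(-4))*8 = -168*8 = -1344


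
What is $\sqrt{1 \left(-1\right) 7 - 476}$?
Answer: $i \sqrt{483} \approx 21.977 i$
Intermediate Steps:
$\sqrt{1 \left(-1\right) 7 - 476} = \sqrt{\left(-1\right) 7 - 476} = \sqrt{-7 - 476} = \sqrt{-483} = i \sqrt{483}$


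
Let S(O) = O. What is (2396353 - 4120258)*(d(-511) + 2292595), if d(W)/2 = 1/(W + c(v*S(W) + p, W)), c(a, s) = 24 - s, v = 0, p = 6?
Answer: -15808864508535/4 ≈ -3.9522e+12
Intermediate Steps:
d(W) = 1/12 (d(W) = 2/(W + (24 - W)) = 2/24 = 2*(1/24) = 1/12)
(2396353 - 4120258)*(d(-511) + 2292595) = (2396353 - 4120258)*(1/12 + 2292595) = -1723905*27511141/12 = -15808864508535/4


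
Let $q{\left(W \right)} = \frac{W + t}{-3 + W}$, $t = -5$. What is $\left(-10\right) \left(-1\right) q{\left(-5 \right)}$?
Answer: $\frac{25}{2} \approx 12.5$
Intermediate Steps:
$q{\left(W \right)} = \frac{-5 + W}{-3 + W}$ ($q{\left(W \right)} = \frac{W - 5}{-3 + W} = \frac{-5 + W}{-3 + W}$)
$\left(-10\right) \left(-1\right) q{\left(-5 \right)} = \left(-10\right) \left(-1\right) \frac{-5 - 5}{-3 - 5} = 10 \frac{1}{-8} \left(-10\right) = 10 \left(\left(- \frac{1}{8}\right) \left(-10\right)\right) = 10 \cdot \frac{5}{4} = \frac{25}{2}$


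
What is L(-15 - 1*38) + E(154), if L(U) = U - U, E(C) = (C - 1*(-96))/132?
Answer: 125/66 ≈ 1.8939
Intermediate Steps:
E(C) = 8/11 + C/132 (E(C) = (C + 96)*(1/132) = (96 + C)*(1/132) = 8/11 + C/132)
L(U) = 0
L(-15 - 1*38) + E(154) = 0 + (8/11 + (1/132)*154) = 0 + (8/11 + 7/6) = 0 + 125/66 = 125/66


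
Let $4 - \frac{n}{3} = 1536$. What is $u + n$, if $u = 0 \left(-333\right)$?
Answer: $-4596$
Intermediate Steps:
$n = -4596$ ($n = 12 - 4608 = -4596$)
$u = 0$
$u + n = 0 - 4596 = -4596$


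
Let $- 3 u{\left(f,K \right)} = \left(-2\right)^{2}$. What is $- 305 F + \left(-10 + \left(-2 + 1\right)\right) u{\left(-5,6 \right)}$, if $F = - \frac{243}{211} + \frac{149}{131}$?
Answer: $\frac{1576714}{82923} \approx 19.014$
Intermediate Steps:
$u{\left(f,K \right)} = - \frac{4}{3}$ ($u{\left(f,K \right)} = - \frac{\left(-2\right)^{2}}{3} = \left(- \frac{1}{3}\right) 4 = - \frac{4}{3}$)
$F = - \frac{394}{27641}$ ($F = \left(-243\right) \frac{1}{211} + 149 \cdot \frac{1}{131} = - \frac{243}{211} + \frac{149}{131} = - \frac{394}{27641} \approx -0.014254$)
$- 305 F + \left(-10 + \left(-2 + 1\right)\right) u{\left(-5,6 \right)} = \left(-305\right) \left(- \frac{394}{27641}\right) + \left(-10 + \left(-2 + 1\right)\right) \left(- \frac{4}{3}\right) = \frac{120170}{27641} + \left(-10 - 1\right) \left(- \frac{4}{3}\right) = \frac{120170}{27641} - - \frac{44}{3} = \frac{120170}{27641} + \frac{44}{3} = \frac{1576714}{82923}$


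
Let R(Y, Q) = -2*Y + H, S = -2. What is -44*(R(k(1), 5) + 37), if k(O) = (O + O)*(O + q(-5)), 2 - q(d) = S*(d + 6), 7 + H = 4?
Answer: -616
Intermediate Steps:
H = -3 (H = -7 + 4 = -3)
q(d) = 14 + 2*d (q(d) = 2 - (-2)*(d + 6) = 2 - (-2)*(6 + d) = 2 - (-12 - 2*d) = 2 + (12 + 2*d) = 14 + 2*d)
k(O) = 2*O*(4 + O) (k(O) = (O + O)*(O + (14 + 2*(-5))) = (2*O)*(O + (14 - 10)) = (2*O)*(O + 4) = (2*O)*(4 + O) = 2*O*(4 + O))
R(Y, Q) = -3 - 2*Y (R(Y, Q) = -2*Y - 3 = -3 - 2*Y)
-44*(R(k(1), 5) + 37) = -44*((-3 - 4*(4 + 1)) + 37) = -44*((-3 - 4*5) + 37) = -44*((-3 - 2*10) + 37) = -44*((-3 - 20) + 37) = -44*(-23 + 37) = -44*14 = -616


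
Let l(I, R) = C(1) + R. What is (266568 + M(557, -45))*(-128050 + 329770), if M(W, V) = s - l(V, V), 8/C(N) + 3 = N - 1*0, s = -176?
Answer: 53746478520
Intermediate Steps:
C(N) = 8/(-3 + N) (C(N) = 8/(-3 + (N - 1*0)) = 8/(-3 + (N + 0)) = 8/(-3 + N))
l(I, R) = -4 + R (l(I, R) = 8/(-3 + 1) + R = 8/(-2) + R = 8*(-½) + R = -4 + R)
M(W, V) = -172 - V (M(W, V) = -176 - (-4 + V) = -176 + (4 - V) = -172 - V)
(266568 + M(557, -45))*(-128050 + 329770) = (266568 + (-172 - 1*(-45)))*(-128050 + 329770) = (266568 + (-172 + 45))*201720 = (266568 - 127)*201720 = 266441*201720 = 53746478520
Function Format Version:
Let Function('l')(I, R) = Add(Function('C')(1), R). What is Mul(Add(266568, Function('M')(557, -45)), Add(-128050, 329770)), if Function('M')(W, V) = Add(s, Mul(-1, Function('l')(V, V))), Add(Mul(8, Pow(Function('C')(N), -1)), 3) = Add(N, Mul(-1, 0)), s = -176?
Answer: 53746478520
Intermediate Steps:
Function('C')(N) = Mul(8, Pow(Add(-3, N), -1)) (Function('C')(N) = Mul(8, Pow(Add(-3, Add(N, Mul(-1, 0))), -1)) = Mul(8, Pow(Add(-3, Add(N, 0)), -1)) = Mul(8, Pow(Add(-3, N), -1)))
Function('l')(I, R) = Add(-4, R) (Function('l')(I, R) = Add(Mul(8, Pow(Add(-3, 1), -1)), R) = Add(Mul(8, Pow(-2, -1)), R) = Add(Mul(8, Rational(-1, 2)), R) = Add(-4, R))
Function('M')(W, V) = Add(-172, Mul(-1, V)) (Function('M')(W, V) = Add(-176, Mul(-1, Add(-4, V))) = Add(-176, Add(4, Mul(-1, V))) = Add(-172, Mul(-1, V)))
Mul(Add(266568, Function('M')(557, -45)), Add(-128050, 329770)) = Mul(Add(266568, Add(-172, Mul(-1, -45))), Add(-128050, 329770)) = Mul(Add(266568, Add(-172, 45)), 201720) = Mul(Add(266568, -127), 201720) = Mul(266441, 201720) = 53746478520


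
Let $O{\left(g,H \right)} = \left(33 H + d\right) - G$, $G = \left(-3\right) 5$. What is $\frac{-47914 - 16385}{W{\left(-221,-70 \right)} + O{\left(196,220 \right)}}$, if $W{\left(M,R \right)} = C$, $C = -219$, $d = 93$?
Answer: $- \frac{21433}{2383} \approx -8.9941$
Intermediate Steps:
$W{\left(M,R \right)} = -219$
$G = -15$
$O{\left(g,H \right)} = 108 + 33 H$ ($O{\left(g,H \right)} = \left(33 H + 93\right) - -15 = \left(93 + 33 H\right) + 15 = 108 + 33 H$)
$\frac{-47914 - 16385}{W{\left(-221,-70 \right)} + O{\left(196,220 \right)}} = \frac{-47914 - 16385}{-219 + \left(108 + 33 \cdot 220\right)} = - \frac{64299}{-219 + \left(108 + 7260\right)} = - \frac{64299}{-219 + 7368} = - \frac{64299}{7149} = \left(-64299\right) \frac{1}{7149} = - \frac{21433}{2383}$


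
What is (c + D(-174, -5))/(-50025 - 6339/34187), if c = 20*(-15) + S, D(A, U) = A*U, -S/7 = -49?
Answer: -31212731/1710211014 ≈ -0.018251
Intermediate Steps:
S = 343 (S = -7*(-49) = 343)
c = 43 (c = 20*(-15) + 343 = -300 + 343 = 43)
(c + D(-174, -5))/(-50025 - 6339/34187) = (43 - 174*(-5))/(-50025 - 6339/34187) = (43 + 870)/(-50025 - 6339*1/34187) = 913/(-50025 - 6339/34187) = 913/(-1710211014/34187) = 913*(-34187/1710211014) = -31212731/1710211014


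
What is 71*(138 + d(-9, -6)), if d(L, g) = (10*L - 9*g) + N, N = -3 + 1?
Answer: 7100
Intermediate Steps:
N = -2
d(L, g) = -2 - 9*g + 10*L (d(L, g) = (10*L - 9*g) - 2 = (-9*g + 10*L) - 2 = -2 - 9*g + 10*L)
71*(138 + d(-9, -6)) = 71*(138 + (-2 - 9*(-6) + 10*(-9))) = 71*(138 + (-2 + 54 - 90)) = 71*(138 - 38) = 71*100 = 7100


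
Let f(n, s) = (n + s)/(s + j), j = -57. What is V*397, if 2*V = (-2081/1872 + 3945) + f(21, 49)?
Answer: 2924531863/3744 ≈ 7.8113e+5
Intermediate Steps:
f(n, s) = (n + s)/(-57 + s) (f(n, s) = (n + s)/(s - 57) = (n + s)/(-57 + s))
V = 7366579/3744 (V = ((-2081/1872 + 3945) + (21 + 49)/(-57 + 49))/2 = ((-2081*1/1872 + 3945) + 70/(-8))/2 = ((-2081/1872 + 3945) - ⅛*70)/2 = (7382959/1872 - 35/4)/2 = (½)*(7366579/1872) = 7366579/3744 ≈ 1967.6)
V*397 = (7366579/3744)*397 = 2924531863/3744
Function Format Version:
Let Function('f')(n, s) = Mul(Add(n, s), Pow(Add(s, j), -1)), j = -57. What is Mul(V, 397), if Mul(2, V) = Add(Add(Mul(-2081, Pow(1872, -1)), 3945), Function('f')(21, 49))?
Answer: Rational(2924531863, 3744) ≈ 7.8113e+5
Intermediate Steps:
Function('f')(n, s) = Mul(Pow(Add(-57, s), -1), Add(n, s)) (Function('f')(n, s) = Mul(Add(n, s), Pow(Add(s, -57), -1)) = Mul(Add(n, s), Pow(Add(-57, s), -1)) = Mul(Pow(Add(-57, s), -1), Add(n, s)))
V = Rational(7366579, 3744) (V = Mul(Rational(1, 2), Add(Add(Mul(-2081, Pow(1872, -1)), 3945), Mul(Pow(Add(-57, 49), -1), Add(21, 49)))) = Mul(Rational(1, 2), Add(Add(Mul(-2081, Rational(1, 1872)), 3945), Mul(Pow(-8, -1), 70))) = Mul(Rational(1, 2), Add(Add(Rational(-2081, 1872), 3945), Mul(Rational(-1, 8), 70))) = Mul(Rational(1, 2), Add(Rational(7382959, 1872), Rational(-35, 4))) = Mul(Rational(1, 2), Rational(7366579, 1872)) = Rational(7366579, 3744) ≈ 1967.6)
Mul(V, 397) = Mul(Rational(7366579, 3744), 397) = Rational(2924531863, 3744)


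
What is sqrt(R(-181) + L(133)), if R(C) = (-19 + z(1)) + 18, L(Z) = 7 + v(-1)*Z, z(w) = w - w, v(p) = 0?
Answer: sqrt(6) ≈ 2.4495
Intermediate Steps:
z(w) = 0
L(Z) = 7 (L(Z) = 7 + 0*Z = 7 + 0 = 7)
R(C) = -1 (R(C) = (-19 + 0) + 18 = -19 + 18 = -1)
sqrt(R(-181) + L(133)) = sqrt(-1 + 7) = sqrt(6)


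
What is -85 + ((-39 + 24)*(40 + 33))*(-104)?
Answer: 113795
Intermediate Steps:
-85 + ((-39 + 24)*(40 + 33))*(-104) = -85 - 15*73*(-104) = -85 - 1095*(-104) = -85 + 113880 = 113795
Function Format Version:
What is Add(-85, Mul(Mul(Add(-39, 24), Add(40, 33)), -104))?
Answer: 113795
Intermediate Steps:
Add(-85, Mul(Mul(Add(-39, 24), Add(40, 33)), -104)) = Add(-85, Mul(Mul(-15, 73), -104)) = Add(-85, Mul(-1095, -104)) = Add(-85, 113880) = 113795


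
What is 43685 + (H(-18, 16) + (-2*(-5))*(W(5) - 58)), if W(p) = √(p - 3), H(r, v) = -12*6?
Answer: 43033 + 10*√2 ≈ 43047.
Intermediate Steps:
H(r, v) = -72
W(p) = √(-3 + p)
43685 + (H(-18, 16) + (-2*(-5))*(W(5) - 58)) = 43685 + (-72 + (-2*(-5))*(√(-3 + 5) - 58)) = 43685 + (-72 + 10*(√2 - 58)) = 43685 + (-72 + 10*(-58 + √2)) = 43685 + (-72 + (-580 + 10*√2)) = 43685 + (-652 + 10*√2) = 43033 + 10*√2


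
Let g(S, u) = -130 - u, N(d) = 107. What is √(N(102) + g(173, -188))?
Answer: √165 ≈ 12.845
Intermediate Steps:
√(N(102) + g(173, -188)) = √(107 + (-130 - 1*(-188))) = √(107 + (-130 + 188)) = √(107 + 58) = √165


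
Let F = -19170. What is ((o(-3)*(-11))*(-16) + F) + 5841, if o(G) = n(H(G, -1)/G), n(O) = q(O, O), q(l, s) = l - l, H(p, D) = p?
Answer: -13329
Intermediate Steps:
q(l, s) = 0
n(O) = 0
o(G) = 0
((o(-3)*(-11))*(-16) + F) + 5841 = ((0*(-11))*(-16) - 19170) + 5841 = (0*(-16) - 19170) + 5841 = (0 - 19170) + 5841 = -19170 + 5841 = -13329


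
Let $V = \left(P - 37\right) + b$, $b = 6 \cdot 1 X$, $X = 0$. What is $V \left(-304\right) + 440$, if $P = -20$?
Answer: $17768$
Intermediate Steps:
$b = 0$ ($b = 6 \cdot 1 \cdot 0 = 6 \cdot 0 = 0$)
$V = -57$ ($V = \left(-20 - 37\right) + 0 = -57 + 0 = -57$)
$V \left(-304\right) + 440 = \left(-57\right) \left(-304\right) + 440 = 17328 + 440 = 17768$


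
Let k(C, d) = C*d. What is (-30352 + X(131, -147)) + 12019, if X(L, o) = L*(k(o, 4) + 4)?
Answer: -94837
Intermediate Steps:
X(L, o) = L*(4 + 4*o) (X(L, o) = L*(o*4 + 4) = L*(4*o + 4) = L*(4 + 4*o))
(-30352 + X(131, -147)) + 12019 = (-30352 + 4*131*(1 - 147)) + 12019 = (-30352 + 4*131*(-146)) + 12019 = (-30352 - 76504) + 12019 = -106856 + 12019 = -94837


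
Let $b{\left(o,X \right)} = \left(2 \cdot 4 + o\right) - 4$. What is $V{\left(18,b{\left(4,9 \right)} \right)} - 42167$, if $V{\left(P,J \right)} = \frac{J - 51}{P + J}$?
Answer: $- \frac{1096385}{26} \approx -42169.0$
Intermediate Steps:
$b{\left(o,X \right)} = 4 + o$ ($b{\left(o,X \right)} = \left(8 + o\right) - 4 = 4 + o$)
$V{\left(P,J \right)} = \frac{-51 + J}{J + P}$
$V{\left(18,b{\left(4,9 \right)} \right)} - 42167 = \frac{-51 + \left(4 + 4\right)}{\left(4 + 4\right) + 18} - 42167 = \frac{-51 + 8}{8 + 18} - 42167 = \frac{1}{26} \left(-43\right) - 42167 = - \frac{43}{26} - 42167 = - \frac{1096385}{26}$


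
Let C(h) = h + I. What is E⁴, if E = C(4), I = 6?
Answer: 10000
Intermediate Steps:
C(h) = 6 + h (C(h) = h + 6 = 6 + h)
E = 10 (E = 6 + 4 = 10)
E⁴ = 10⁴ = 10000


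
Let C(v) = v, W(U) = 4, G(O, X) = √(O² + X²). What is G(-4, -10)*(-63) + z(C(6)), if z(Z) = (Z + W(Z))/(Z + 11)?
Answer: 10/17 - 126*√29 ≈ -677.94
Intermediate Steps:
z(Z) = (4 + Z)/(11 + Z) (z(Z) = (Z + 4)/(Z + 11) = (4 + Z)/(11 + Z))
G(-4, -10)*(-63) + z(C(6)) = √((-4)² + (-10)²)*(-63) + (4 + 6)/(11 + 6) = √(16 + 100)*(-63) + 10/17 = √116*(-63) + (1/17)*10 = (2*√29)*(-63) + 10/17 = -126*√29 + 10/17 = 10/17 - 126*√29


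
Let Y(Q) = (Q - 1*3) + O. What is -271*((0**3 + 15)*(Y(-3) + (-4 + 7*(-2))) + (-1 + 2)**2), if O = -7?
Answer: 125744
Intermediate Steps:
Y(Q) = -10 + Q (Y(Q) = (Q - 1*3) - 7 = (Q - 3) - 7 = (-3 + Q) - 7 = -10 + Q)
-271*((0**3 + 15)*(Y(-3) + (-4 + 7*(-2))) + (-1 + 2)**2) = -271*((0**3 + 15)*((-10 - 3) + (-4 + 7*(-2))) + (-1 + 2)**2) = -271*((0 + 15)*(-13 + (-4 - 14)) + 1**2) = -271*(15*(-13 - 18) + 1) = -271*(15*(-31) + 1) = -271*(-465 + 1) = -271*(-464) = 125744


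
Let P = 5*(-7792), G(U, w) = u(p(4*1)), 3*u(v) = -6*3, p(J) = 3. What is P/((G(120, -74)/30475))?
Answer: 593653000/3 ≈ 1.9788e+8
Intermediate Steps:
u(v) = -6 (u(v) = (-6*3)/3 = (⅓)*(-18) = -6)
G(U, w) = -6
P = -38960
P/((G(120, -74)/30475)) = -38960/((-6/30475)) = -38960/((-6*1/30475)) = -38960/(-6/30475) = -38960*(-30475/6) = 593653000/3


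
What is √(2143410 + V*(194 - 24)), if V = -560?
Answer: √2048210 ≈ 1431.2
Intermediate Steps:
√(2143410 + V*(194 - 24)) = √(2143410 - 560*(194 - 24)) = √(2143410 - 560*170) = √(2143410 - 95200) = √2048210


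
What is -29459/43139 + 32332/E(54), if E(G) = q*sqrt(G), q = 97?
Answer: -29459/43139 + 16166*sqrt(6)/873 ≈ 44.676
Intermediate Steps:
E(G) = 97*sqrt(G)
-29459/43139 + 32332/E(54) = -29459/43139 + 32332/((97*sqrt(54))) = -29459*1/43139 + 32332/((97*(3*sqrt(6)))) = -29459/43139 + 32332/((291*sqrt(6))) = -29459/43139 + 32332*(sqrt(6)/1746) = -29459/43139 + 16166*sqrt(6)/873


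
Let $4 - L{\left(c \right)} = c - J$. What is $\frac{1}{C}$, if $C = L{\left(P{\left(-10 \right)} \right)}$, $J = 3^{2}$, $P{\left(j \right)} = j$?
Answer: $\frac{1}{23} \approx 0.043478$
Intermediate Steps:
$J = 9$
$L{\left(c \right)} = 13 - c$ ($L{\left(c \right)} = 4 - \left(c - 9\right) = 4 - \left(-9 + c\right) = 13 - c$)
$C = 23$ ($C = 13 - -10 = 13 + 10 = 23$)
$\frac{1}{C} = \frac{1}{23}$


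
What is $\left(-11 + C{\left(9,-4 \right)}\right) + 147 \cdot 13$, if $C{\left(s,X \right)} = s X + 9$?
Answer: $1873$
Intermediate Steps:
$C{\left(s,X \right)} = 9 + X s$ ($C{\left(s,X \right)} = X s + 9 = 9 + X s$)
$\left(-11 + C{\left(9,-4 \right)}\right) + 147 \cdot 13 = \left(-11 + \left(9 - 36\right)\right) + 147 \cdot 13 = \left(-11 + \left(9 - 36\right)\right) + 1911 = \left(-11 - 27\right) + 1911 = -38 + 1911 = 1873$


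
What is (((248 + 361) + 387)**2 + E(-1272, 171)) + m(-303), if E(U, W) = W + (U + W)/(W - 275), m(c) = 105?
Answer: 103199469/104 ≈ 9.9230e+5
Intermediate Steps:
E(U, W) = W + (U + W)/(-275 + W)
(((248 + 361) + 387)**2 + E(-1272, 171)) + m(-303) = (((248 + 361) + 387)**2 + (-1272 + 171**2 - 274*171)/(-275 + 171)) + 105 = ((609 + 387)**2 + (-1272 + 29241 - 46854)/(-104)) + 105 = (996**2 - 1/104*(-18885)) + 105 = (992016 + 18885/104) + 105 = 103188549/104 + 105 = 103199469/104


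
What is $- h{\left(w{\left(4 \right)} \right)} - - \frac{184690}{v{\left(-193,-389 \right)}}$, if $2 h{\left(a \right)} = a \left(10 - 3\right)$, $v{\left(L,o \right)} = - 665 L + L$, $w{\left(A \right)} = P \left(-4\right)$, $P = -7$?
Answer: $- \frac{6187103}{64076} \approx -96.559$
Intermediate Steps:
$w{\left(A \right)} = 28$ ($w{\left(A \right)} = \left(-7\right) \left(-4\right) = 28$)
$v{\left(L,o \right)} = - 664 L$
$h{\left(a \right)} = \frac{7 a}{2}$ ($h{\left(a \right)} = \frac{a \left(10 - 3\right)}{2} = \frac{a 7}{2} = \frac{7 a}{2}$)
$- h{\left(w{\left(4 \right)} \right)} - - \frac{184690}{v{\left(-193,-389 \right)}} = - \frac{7 \cdot 28}{2} - - \frac{184690}{\left(-664\right) \left(-193\right)} = \left(-1\right) 98 - - \frac{184690}{128152} = -98 - \left(-184690\right) \frac{1}{128152} = -98 - - \frac{92345}{64076} = -98 + \frac{92345}{64076} = - \frac{6187103}{64076}$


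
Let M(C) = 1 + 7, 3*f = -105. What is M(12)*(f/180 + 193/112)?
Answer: 1541/126 ≈ 12.230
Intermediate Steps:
f = -35 (f = (⅓)*(-105) = -35)
M(C) = 8
M(12)*(f/180 + 193/112) = 8*(-35/180 + 193/112) = 8*(-35*1/180 + 193*(1/112)) = 8*(-7/36 + 193/112) = 8*(1541/1008) = 1541/126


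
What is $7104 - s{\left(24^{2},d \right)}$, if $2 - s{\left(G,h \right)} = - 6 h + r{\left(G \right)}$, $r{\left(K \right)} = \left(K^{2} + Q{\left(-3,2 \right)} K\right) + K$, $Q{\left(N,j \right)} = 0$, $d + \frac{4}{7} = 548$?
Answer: $\frac{2353186}{7} \approx 3.3617 \cdot 10^{5}$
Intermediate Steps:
$d = \frac{3832}{7}$ ($d = - \frac{4}{7} + 548 = \frac{3832}{7} \approx 547.43$)
$r{\left(K \right)} = K + K^{2}$ ($r{\left(K \right)} = \left(K^{2} + 0 K\right) + K = \left(K^{2} + 0\right) + K = K^{2} + K = K + K^{2}$)
$s{\left(G,h \right)} = 2 + 6 h - G \left(1 + G\right)$ ($s{\left(G,h \right)} = 2 - \left(- 6 h + G \left(1 + G\right)\right) = 2 + 6 h - G \left(1 + G\right)$)
$7104 - s{\left(24^{2},d \right)} = 7104 - \left(2 + 6 \cdot \frac{3832}{7} - 24^{2} \left(1 + 24^{2}\right)\right) = 7104 - \left(2 + \frac{22992}{7} - 576 \left(1 + 576\right)\right) = 7104 - \left(2 + \frac{22992}{7} - 576 \cdot 577\right) = 7104 - \left(2 + \frac{22992}{7} - 332352\right) = 7104 - - \frac{2303458}{7} = 7104 + \frac{2303458}{7} = \frac{2353186}{7}$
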